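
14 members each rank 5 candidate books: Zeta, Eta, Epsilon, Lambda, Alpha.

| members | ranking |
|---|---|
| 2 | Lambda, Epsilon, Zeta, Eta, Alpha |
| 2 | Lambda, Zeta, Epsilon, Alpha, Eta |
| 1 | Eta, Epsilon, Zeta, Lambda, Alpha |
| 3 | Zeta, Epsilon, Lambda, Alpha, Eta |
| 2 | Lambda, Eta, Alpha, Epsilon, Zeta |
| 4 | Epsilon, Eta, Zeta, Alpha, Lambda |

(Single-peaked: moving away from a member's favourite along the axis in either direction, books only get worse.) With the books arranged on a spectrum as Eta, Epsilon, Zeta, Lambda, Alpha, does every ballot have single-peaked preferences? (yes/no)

no

Axis positions: Eta=1, Epsilon=2, Zeta=3, Lambda=4, Alpha=5.
Ballot type 1: ranking walks positions 4-2-3-1-5; Epsilon is ranked above Zeta even though Zeta lies between Epsilon and the peak Lambda on the axis — preferences dip and rise again. Not single-peaked.
Ballot type 2 (peak Lambda at position 4): ranking walks positions 4-3-2-5-1, expanding outward from the peak — single-peaked.
Ballot type 3 (peak Eta at position 1): ranking walks positions 1-2-3-4-5, expanding outward from the peak — single-peaked.
Ballot type 4 (peak Zeta at position 3): ranking walks positions 3-2-4-5-1, expanding outward from the peak — single-peaked.
Ballot type 5: ranking walks positions 4-1-5-2-3; Eta is ranked above Zeta even though Zeta lies between Eta and the peak Lambda on the axis — preferences dip and rise again. Not single-peaked.
Ballot type 6: ranking walks positions 2-1-3-5-4; Alpha is ranked above Lambda even though Lambda lies between Alpha and the peak Epsilon on the axis — preferences dip and rise again. Not single-peaked.
Ballot type 1 violates single-peakedness, so the profile is not single-peaked on this axis.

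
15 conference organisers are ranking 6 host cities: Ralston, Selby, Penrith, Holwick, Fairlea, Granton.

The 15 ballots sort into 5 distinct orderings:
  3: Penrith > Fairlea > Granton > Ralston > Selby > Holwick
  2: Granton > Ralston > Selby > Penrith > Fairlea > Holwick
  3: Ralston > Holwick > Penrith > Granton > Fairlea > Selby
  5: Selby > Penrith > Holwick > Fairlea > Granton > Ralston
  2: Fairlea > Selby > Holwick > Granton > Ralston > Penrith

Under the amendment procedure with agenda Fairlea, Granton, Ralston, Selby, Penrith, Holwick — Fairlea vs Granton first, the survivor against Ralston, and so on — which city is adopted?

Round 1: Fairlea vs Granton — 10–5, Fairlea advances.
Round 2: Fairlea vs Ralston — 10–5, Fairlea advances.
Round 3: Fairlea vs Selby — 8–7, Fairlea advances.
Round 4: Fairlea vs Penrith — 2–13, Penrith advances.
Round 5: Penrith vs Holwick — 10–5, Penrith advances.
The agenda winner is Penrith.

Penrith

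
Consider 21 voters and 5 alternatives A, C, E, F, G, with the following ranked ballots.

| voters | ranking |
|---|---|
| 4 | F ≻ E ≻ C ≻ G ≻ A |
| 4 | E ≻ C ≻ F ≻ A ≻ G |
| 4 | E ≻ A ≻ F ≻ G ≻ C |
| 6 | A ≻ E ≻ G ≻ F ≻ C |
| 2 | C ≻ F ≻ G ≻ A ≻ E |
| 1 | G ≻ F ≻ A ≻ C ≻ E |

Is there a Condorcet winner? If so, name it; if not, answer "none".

Head-to-head results (21 voters):
A vs C: A wins 11–10.
A vs E: E wins 12–9.
A vs F: F wins 11–10.
A–G: A 14–7.
C vs E: E wins 18–3.
C–F: F 15–6.
C vs G: G wins 11–10.
E vs F: E, 14–7.
E vs G: E wins 18–3.
F vs G: F, 14–7.
E wins every pairwise contest, so E is the Condorcet winner.

E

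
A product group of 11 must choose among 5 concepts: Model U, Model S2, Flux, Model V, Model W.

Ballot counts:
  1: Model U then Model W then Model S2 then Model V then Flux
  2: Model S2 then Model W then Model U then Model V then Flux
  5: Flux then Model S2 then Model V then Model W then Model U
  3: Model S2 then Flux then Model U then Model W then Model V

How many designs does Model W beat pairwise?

2

Model W against each rival (11 engineers):
Model W–Model U: Model W 7–4.
Model W–Model S2: Model S2 10–1.
Model W vs Flux: 3 to 8, Flux.
Model W vs Model V: 1+2+3 = 6 for Model W, 5 for Model V — Model W by 6–5.
Model W beats Model U, Model V; loses to Model S2, Flux — 2 pairwise wins.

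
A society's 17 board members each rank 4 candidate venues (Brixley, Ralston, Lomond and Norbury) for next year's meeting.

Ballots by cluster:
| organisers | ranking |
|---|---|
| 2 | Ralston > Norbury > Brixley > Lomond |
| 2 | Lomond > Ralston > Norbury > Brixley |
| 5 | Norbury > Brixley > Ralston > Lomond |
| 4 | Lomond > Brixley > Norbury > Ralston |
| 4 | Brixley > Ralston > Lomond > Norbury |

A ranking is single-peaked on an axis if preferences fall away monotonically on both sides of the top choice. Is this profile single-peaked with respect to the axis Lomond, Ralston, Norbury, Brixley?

no

Axis positions: Lomond=1, Ralston=2, Norbury=3, Brixley=4.
Cluster 1 (peak Ralston at position 2): ranking walks positions 2-3-4-1, expanding outward from the peak — single-peaked.
Cluster 2 (peak Lomond at position 1): ranking walks positions 1-2-3-4, expanding outward from the peak — single-peaked.
Cluster 3 (peak Norbury at position 3): ranking walks positions 3-4-2-1, expanding outward from the peak — single-peaked.
Cluster 4: ranking walks positions 1-4-3-2; Brixley is ranked above Ralston even though Ralston lies between Brixley and the peak Lomond on the axis — preferences dip and rise again. Not single-peaked.
Cluster 5: ranking walks positions 4-2-1-3; Ralston is ranked above Norbury even though Norbury lies between Ralston and the peak Brixley on the axis — preferences dip and rise again. Not single-peaked.
Cluster 4 violates single-peakedness, so the profile is not single-peaked on this axis.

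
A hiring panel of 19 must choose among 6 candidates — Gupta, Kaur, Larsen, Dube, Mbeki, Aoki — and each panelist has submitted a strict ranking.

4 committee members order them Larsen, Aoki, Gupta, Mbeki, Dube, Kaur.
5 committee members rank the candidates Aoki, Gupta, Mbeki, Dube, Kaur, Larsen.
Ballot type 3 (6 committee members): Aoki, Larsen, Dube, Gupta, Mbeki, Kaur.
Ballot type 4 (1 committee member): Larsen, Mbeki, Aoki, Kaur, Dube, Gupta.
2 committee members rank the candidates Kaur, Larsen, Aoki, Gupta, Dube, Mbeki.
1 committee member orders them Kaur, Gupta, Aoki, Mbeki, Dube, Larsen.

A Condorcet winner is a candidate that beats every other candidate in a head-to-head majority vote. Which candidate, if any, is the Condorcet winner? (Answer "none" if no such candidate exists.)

Aoki

Head-to-head results (19 committee members):
Gupta vs Kaur: Gupta preferred on 4+5+6 = 15 ballots; Gupta wins 15–4.
Gupta vs Larsen: 6 to 13, Larsen.
Gupta–Dube: Gupta 12–7.
Gupta vs Mbeki: Gupta, 18–1.
Gupta vs Aoki: Gupta preferred on 1 ballot; Aoki wins 18–1.
Kaur–Larsen: Larsen 11–8.
Kaur vs Dube: Dube wins 15–4.
Kaur vs Mbeki: Mbeki, 16–3.
Kaur vs Aoki: Kaur preferred on 2+1 = 3 ballots; Aoki wins 16–3.
Larsen vs Dube: Larsen is ranked higher on 4+6+1+2 = 13 ballots, Dube on 6. Larsen wins 13–6.
Larsen vs Mbeki: Larsen preferred on 4+6+1+2 = 13 ballots; Larsen wins 13–6.
Larsen–Aoki: Aoki 12–7.
Dube vs Mbeki: Mbeki wins 11–8.
Dube vs Aoki: 0 for Dube, 19 for Aoki — Aoki by 19–0.
Mbeki vs Aoki: Mbeki preferred on 1 ballot; Aoki wins 18–1.
Aoki wins every pairwise contest, so Aoki is the Condorcet winner.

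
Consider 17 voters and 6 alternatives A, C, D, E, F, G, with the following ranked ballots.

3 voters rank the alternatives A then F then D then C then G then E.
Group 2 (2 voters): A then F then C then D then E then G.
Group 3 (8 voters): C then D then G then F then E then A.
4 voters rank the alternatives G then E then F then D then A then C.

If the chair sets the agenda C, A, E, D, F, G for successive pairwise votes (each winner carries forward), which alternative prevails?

Round 1: C vs A — 8–9, A advances.
Round 2: A vs E — 5–12, E advances.
Round 3: E vs D — 4–13, D advances.
Round 4: D vs F — 8–9, F advances.
Round 5: F vs G — 5–12, G advances.
G survives the agenda.

G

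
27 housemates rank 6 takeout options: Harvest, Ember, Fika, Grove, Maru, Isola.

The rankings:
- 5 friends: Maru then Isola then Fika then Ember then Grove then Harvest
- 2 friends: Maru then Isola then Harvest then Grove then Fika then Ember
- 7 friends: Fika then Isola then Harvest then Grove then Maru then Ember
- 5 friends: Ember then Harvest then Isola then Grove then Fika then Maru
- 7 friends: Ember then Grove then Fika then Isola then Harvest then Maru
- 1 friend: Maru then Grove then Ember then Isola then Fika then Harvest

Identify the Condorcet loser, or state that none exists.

none

Head-to-head results (27 friends):
Harvest vs Ember: Ember wins 18–9.
Harvest vs Fika: Harvest preferred on 2+5 = 7 ballots; Fika wins 20–7.
Harvest–Grove: Harvest 14–13.
Harvest vs Maru: Harvest wins 19–8.
Harvest vs Isola: Harvest preferred on 5 ballots; Isola wins 22–5.
Ember vs Fika: Ember is ranked higher on 5+7+1 = 13 ballots, Fika on 14. Fika wins 14–13.
Ember vs Grove: 5+5+7 = 17 for Ember, 10 for Grove — Ember by 17–10.
Ember–Maru: Maru 15–12.
Ember vs Isola: Isola, 14–13.
Fika vs Grove: Grove, 15–12.
Fika vs Maru: Fika wins 19–8.
Fika vs Isola: Fika, 14–13.
Grove vs Maru: Grove, 19–8.
Grove vs Isola: 8 to 19, Isola.
Maru–Isola: Isola 19–8.
No restaurant is winless: Harvest beats Grove; Ember beats Harvest; Fika beats Harvest; Grove beats Fika; Maru beats Ember; Isola beats Harvest. There is no Condorcet loser.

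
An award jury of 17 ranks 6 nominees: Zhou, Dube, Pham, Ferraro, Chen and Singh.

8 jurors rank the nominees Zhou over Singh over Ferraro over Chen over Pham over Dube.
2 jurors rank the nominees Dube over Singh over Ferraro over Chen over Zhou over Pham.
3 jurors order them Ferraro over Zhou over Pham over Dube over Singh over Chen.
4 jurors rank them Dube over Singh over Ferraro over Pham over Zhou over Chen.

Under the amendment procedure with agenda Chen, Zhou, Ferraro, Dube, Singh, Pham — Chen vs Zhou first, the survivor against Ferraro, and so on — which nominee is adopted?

Round 1: Chen vs Zhou — 2–15, Zhou advances.
Round 2: Zhou vs Ferraro — 8–9, Ferraro advances.
Round 3: Ferraro vs Dube — 11–6, Ferraro advances.
Round 4: Ferraro vs Singh — 3–14, Singh advances.
Round 5: Singh vs Pham — 14–3, Singh advances.
The agenda winner is Singh.

Singh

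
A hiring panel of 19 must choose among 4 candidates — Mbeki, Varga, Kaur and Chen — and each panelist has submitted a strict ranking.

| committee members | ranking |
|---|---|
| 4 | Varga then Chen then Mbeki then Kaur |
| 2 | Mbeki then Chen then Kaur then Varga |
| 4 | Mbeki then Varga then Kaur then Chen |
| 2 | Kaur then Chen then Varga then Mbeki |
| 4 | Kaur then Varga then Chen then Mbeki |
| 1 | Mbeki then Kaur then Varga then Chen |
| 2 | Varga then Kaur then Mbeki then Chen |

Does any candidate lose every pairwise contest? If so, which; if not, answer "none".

Pairwise majorities:
Mbeki vs Varga: Mbeki is ranked higher on 2+4+1 = 7 ballots, Varga on 12. Varga wins 12–7.
Mbeki–Kaur: Mbeki 11–8.
Mbeki–Chen: Chen 10–9.
Varga vs Kaur: Varga wins 10–9.
Varga vs Chen: Varga wins 15–4.
Kaur vs Chen: Kaur is ranked higher on 4+2+4+1+2 = 13 ballots, Chen on 6. Kaur wins 13–6.
Each candidate has at least one pairwise win (Mbeki beats Kaur; Varga beats Mbeki; Kaur beats Chen; Chen beats Mbeki) — no Condorcet loser.

none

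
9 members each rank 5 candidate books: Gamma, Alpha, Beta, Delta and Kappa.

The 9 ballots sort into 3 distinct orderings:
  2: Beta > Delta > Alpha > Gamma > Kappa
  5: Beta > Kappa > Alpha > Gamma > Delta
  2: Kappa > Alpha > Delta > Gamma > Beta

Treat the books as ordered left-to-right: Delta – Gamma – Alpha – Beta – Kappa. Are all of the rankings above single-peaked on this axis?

Axis positions: Delta=1, Gamma=2, Alpha=3, Beta=4, Kappa=5.
Cluster 1: ranking walks positions 4-1-3-2-5; Delta is ranked above Alpha even though Alpha lies between Delta and the peak Beta on the axis — preferences dip and rise again. Not single-peaked.
Cluster 2 (peak Beta at position 4): ranking walks positions 4-5-3-2-1, expanding outward from the peak — single-peaked.
Cluster 3: ranking walks positions 5-3-1-2-4; Alpha is ranked above Beta even though Beta lies between Alpha and the peak Kappa on the axis — preferences dip and rise again. Not single-peaked.
Cluster 1 violates single-peakedness, so the profile is not single-peaked on this axis.

no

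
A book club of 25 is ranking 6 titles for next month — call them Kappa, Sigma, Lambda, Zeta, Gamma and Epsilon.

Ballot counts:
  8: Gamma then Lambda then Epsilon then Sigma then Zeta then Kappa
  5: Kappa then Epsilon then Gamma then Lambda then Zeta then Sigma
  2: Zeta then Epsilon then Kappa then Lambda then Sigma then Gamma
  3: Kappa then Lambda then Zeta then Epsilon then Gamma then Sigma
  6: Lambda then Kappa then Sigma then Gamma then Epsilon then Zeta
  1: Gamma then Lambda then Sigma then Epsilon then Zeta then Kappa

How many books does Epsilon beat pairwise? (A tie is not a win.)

Epsilon against each rival (25 members):
Epsilon–Kappa: Kappa 14–11.
Epsilon vs Sigma: 8+5+2+3 = 18 for Epsilon, 7 for Sigma — Epsilon by 18–7.
Epsilon–Lambda: Lambda 18–7.
Epsilon vs Zeta: Epsilon, 20–5.
Epsilon vs Gamma: Gamma wins 15–10.
Epsilon beats Sigma, Zeta; loses to Kappa, Lambda, Gamma — 2 pairwise wins.

2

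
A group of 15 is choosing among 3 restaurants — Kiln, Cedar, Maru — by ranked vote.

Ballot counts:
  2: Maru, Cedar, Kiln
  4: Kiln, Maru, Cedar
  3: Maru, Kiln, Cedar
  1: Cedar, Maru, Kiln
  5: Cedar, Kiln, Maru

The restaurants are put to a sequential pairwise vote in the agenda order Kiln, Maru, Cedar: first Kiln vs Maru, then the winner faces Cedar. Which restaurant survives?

Round 1: Kiln vs Maru — 9–6, Kiln advances.
Round 2: Kiln vs Cedar — 7–8, Cedar advances.
The agenda winner is Cedar.

Cedar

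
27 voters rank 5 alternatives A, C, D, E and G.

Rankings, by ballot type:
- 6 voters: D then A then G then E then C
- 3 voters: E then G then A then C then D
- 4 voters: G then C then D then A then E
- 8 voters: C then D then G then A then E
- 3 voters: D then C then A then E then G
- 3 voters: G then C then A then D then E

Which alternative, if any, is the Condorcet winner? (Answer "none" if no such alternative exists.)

Check each pair by majority over 27 ballots:
A vs C: 6+3 = 9 for A, 18 for C — C by 18–9.
A vs D: 6 to 21, D.
A vs E: A is ranked higher on 6+4+8+3+3 = 24 ballots, E on 3. A wins 24–3.
A vs G: A is ranked higher on 6+3 = 9 ballots, G on 18. G wins 18–9.
C vs D: 3+4+8+3 = 18 for C, 9 for D — C by 18–9.
C vs E: C preferred on 4+8+3+3 = 18 ballots; C wins 18–9.
C vs G: C is ranked higher on 8+3 = 11 ballots, G on 16. G wins 16–11.
D vs E: D is ranked higher on 6+4+8+3+3 = 24 ballots, E on 3. D wins 24–3.
D vs G: D is ranked higher on 6+8+3 = 17 ballots, G on 10. D wins 17–10.
E–G: G 21–6.
Every alternative loses at least once (A loses to C; C loses to G; D loses to C; E loses to A; G loses to D). The majority relation contains the cycle C → D → G → C, so there is no Condorcet winner.

none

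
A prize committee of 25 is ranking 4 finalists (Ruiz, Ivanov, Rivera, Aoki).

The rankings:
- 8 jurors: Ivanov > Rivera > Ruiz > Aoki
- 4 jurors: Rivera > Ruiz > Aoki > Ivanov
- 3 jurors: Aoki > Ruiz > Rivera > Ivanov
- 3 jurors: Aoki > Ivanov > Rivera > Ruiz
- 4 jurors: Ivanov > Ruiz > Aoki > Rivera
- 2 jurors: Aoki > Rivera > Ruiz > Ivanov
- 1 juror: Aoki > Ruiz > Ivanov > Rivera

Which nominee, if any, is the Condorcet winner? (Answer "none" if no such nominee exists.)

none

Head-to-head results (25 jurors):
Ruiz vs Ivanov: 4+3+2+1 = 10 for Ruiz, 15 for Ivanov — Ivanov by 15–10.
Ruiz vs Rivera: Ruiz preferred on 3+4+1 = 8 ballots; Rivera wins 17–8.
Ruiz vs Aoki: Ruiz preferred on 8+4+4 = 16 ballots; Ruiz wins 16–9.
Ivanov vs Rivera: Ivanov is ranked higher on 8+3+4+1 = 16 ballots, Rivera on 9. Ivanov wins 16–9.
Ivanov vs Aoki: Ivanov preferred on 8+4 = 12 ballots; Aoki wins 13–12.
Rivera vs Aoki: Rivera preferred on 8+4 = 12 ballots; Aoki wins 13–12.
No nominee is unbeaten: Ruiz loses to Ivanov; Ivanov loses to Aoki; Rivera loses to Ivanov; Aoki loses to Ruiz. In particular Ruiz beats Aoki beats Ivanov beats Ruiz is a majority cycle — no Condorcet winner exists.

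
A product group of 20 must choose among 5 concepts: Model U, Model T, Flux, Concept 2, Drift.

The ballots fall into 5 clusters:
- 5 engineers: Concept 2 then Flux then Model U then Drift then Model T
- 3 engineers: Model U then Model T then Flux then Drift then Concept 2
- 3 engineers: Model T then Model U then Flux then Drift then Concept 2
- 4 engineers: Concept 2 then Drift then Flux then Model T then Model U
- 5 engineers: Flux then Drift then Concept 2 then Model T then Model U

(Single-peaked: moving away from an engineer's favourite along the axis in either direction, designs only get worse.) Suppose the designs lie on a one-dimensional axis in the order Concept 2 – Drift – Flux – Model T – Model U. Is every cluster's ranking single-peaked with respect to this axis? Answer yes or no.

no

Axis positions: Concept 2=1, Drift=2, Flux=3, Model T=4, Model U=5.
Cluster 1: ranking walks positions 1-3-5-2-4; Flux is ranked above Drift even though Drift lies between Flux and the peak Concept 2 on the axis — preferences dip and rise again. Not single-peaked.
Cluster 2 (peak Model U at position 5): ranking walks positions 5-4-3-2-1, expanding outward from the peak — single-peaked.
Cluster 3 (peak Model T at position 4): ranking walks positions 4-5-3-2-1, expanding outward from the peak — single-peaked.
Cluster 4 (peak Concept 2 at position 1): ranking walks positions 1-2-3-4-5, expanding outward from the peak — single-peaked.
Cluster 5 (peak Flux at position 3): ranking walks positions 3-2-1-4-5, expanding outward from the peak — single-peaked.
Cluster 1 violates single-peakedness, so the profile is not single-peaked on this axis.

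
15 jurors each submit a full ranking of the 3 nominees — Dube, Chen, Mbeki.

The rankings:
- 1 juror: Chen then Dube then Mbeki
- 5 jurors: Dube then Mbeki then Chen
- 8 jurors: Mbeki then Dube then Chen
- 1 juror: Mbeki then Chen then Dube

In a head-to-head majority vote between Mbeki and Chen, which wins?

Mbeki

Ballots ranking Mbeki above Chen: 5 + 8 + 1 = 14.
Ballots ranking Chen above Mbeki: 15 − 14 = 1.
Mbeki wins the head-to-head 14–1.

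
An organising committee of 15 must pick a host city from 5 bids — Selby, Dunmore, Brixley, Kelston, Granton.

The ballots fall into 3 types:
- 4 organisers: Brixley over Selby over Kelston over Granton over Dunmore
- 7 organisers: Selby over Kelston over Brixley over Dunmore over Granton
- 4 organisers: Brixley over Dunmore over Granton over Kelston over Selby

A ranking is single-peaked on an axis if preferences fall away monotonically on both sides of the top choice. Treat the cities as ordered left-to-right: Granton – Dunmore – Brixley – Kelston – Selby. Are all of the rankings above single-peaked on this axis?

no

Axis positions: Granton=1, Dunmore=2, Brixley=3, Kelston=4, Selby=5.
Type 1: ranking walks positions 3-5-4-1-2; Selby is ranked above Kelston even though Kelston lies between Selby and the peak Brixley on the axis — preferences dip and rise again. Not single-peaked.
Type 2 (peak Selby at position 5): ranking walks positions 5-4-3-2-1, expanding outward from the peak — single-peaked.
Type 3 (peak Brixley at position 3): ranking walks positions 3-2-1-4-5, expanding outward from the peak — single-peaked.
Type 1 violates single-peakedness, so the profile is not single-peaked on this axis.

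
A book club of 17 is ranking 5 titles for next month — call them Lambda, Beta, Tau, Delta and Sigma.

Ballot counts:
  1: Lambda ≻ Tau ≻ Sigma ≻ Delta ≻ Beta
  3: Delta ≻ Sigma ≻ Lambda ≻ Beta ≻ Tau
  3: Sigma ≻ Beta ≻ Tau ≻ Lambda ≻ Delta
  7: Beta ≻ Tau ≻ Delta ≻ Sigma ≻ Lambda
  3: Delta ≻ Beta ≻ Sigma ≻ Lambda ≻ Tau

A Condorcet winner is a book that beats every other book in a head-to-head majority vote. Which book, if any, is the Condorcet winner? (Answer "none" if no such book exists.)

Pairwise majorities:
Lambda vs Beta: Lambda is ranked higher on 1+3 = 4 ballots, Beta on 13. Beta wins 13–4.
Lambda vs Tau: 7 to 10, Tau.
Lambda vs Delta: Lambda is ranked higher on 1+3 = 4 ballots, Delta on 13. Delta wins 13–4.
Lambda vs Sigma: Lambda is ranked higher on 1 ballot, Sigma on 16. Sigma wins 16–1.
Beta vs Tau: 16 to 1, Beta.
Beta vs Delta: 10 to 7, Beta.
Beta vs Sigma: 10 to 7, Beta.
Tau vs Delta: Tau preferred on 1+3+7 = 11 ballots; Tau wins 11–6.
Tau vs Sigma: Tau is ranked higher on 1+7 = 8 ballots, Sigma on 9. Sigma wins 9–8.
Delta vs Sigma: Delta is ranked higher on 3+7+3 = 13 ballots, Sigma on 4. Delta wins 13–4.
Beta beats each of Lambda, Tau, Delta, Sigma — Beta is the Condorcet winner.

Beta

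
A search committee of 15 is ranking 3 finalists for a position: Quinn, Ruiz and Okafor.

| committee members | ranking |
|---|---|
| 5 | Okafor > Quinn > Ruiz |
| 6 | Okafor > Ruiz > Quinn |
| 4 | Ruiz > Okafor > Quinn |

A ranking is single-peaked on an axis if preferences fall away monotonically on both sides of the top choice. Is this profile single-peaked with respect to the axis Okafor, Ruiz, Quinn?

Axis positions: Okafor=1, Ruiz=2, Quinn=3.
Ballot type 1: ranking walks positions 1-3-2; Quinn is ranked above Ruiz even though Ruiz lies between Quinn and the peak Okafor on the axis — preferences dip and rise again. Not single-peaked.
Ballot type 2 (peak Okafor at position 1): ranking walks positions 1-2-3, expanding outward from the peak — single-peaked.
Ballot type 3 (peak Ruiz at position 2): ranking walks positions 2-1-3, expanding outward from the peak — single-peaked.
Ballot type 1 violates single-peakedness, so the profile is not single-peaked on this axis.

no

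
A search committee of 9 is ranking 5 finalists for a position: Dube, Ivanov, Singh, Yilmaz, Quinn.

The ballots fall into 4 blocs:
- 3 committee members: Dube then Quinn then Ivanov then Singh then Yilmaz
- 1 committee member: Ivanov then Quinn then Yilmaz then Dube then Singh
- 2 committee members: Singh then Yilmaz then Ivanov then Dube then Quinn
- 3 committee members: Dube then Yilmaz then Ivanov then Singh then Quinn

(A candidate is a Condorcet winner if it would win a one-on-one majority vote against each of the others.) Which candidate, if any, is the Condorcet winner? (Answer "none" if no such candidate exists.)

Dube

Head-to-head results (9 committee members):
Dube vs Ivanov: 6 to 3, Dube.
Dube vs Singh: Dube is ranked higher on 3+1+3 = 7 ballots, Singh on 2. Dube wins 7–2.
Dube–Yilmaz: Dube 6–3.
Dube vs Quinn: Dube, 8–1.
Ivanov vs Singh: Ivanov, 7–2.
Ivanov vs Yilmaz: 4 to 5, Yilmaz.
Ivanov vs Quinn: Ivanov preferred on 1+2+3 = 6 ballots; Ivanov wins 6–3.
Singh vs Yilmaz: Singh, 5–4.
Singh vs Quinn: Singh, 5–4.
Yilmaz vs Quinn: 2+3 = 5 for Yilmaz, 4 for Quinn — Yilmaz by 5–4.
Dube defeats every rival head-to-head and is the Condorcet winner.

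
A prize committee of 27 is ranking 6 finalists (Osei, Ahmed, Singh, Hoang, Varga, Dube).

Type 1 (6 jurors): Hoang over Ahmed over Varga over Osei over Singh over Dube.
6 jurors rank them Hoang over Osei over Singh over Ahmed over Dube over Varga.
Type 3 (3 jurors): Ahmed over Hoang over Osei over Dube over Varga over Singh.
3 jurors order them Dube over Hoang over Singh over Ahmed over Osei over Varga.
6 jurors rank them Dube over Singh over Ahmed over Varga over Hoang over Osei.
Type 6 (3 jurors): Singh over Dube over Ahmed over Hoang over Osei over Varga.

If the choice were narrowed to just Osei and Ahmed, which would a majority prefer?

Ballots ranking Osei above Ahmed: 6.
Ballots ranking Ahmed above Osei: 27 − 6 = 21.
Ahmed wins the head-to-head 21–6.

Ahmed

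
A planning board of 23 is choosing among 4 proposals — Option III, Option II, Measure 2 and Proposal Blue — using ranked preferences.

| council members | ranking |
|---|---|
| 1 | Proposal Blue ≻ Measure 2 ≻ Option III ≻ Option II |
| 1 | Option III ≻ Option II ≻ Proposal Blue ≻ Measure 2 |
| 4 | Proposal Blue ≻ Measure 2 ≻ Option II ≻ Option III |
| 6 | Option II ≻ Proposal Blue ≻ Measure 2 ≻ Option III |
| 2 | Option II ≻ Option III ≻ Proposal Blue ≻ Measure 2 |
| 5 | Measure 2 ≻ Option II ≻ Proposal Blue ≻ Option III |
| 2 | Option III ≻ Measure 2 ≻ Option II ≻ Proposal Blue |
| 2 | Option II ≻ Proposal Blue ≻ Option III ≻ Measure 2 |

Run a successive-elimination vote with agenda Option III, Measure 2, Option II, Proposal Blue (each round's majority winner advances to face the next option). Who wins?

Proposal Blue

Round 1: Option III vs Measure 2 — 7–16, Measure 2 advances.
Round 2: Measure 2 vs Option II — 12–11, Measure 2 advances.
Round 3: Measure 2 vs Proposal Blue — 7–16, Proposal Blue advances.
The agenda winner is Proposal Blue.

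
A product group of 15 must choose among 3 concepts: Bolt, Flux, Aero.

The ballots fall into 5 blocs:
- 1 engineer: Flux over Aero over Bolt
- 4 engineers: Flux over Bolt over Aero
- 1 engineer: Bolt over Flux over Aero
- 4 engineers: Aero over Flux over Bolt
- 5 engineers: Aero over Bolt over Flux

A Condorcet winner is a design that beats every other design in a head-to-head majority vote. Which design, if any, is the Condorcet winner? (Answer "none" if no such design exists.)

Head-to-head results (15 engineers):
Bolt vs Flux: Flux, 9–6.
Bolt vs Aero: Aero wins 10–5.
Flux vs Aero: 1+4+1 = 6 for Flux, 9 for Aero — Aero by 9–6.
Only Aero has no losses; Aero is the Condorcet winner.

Aero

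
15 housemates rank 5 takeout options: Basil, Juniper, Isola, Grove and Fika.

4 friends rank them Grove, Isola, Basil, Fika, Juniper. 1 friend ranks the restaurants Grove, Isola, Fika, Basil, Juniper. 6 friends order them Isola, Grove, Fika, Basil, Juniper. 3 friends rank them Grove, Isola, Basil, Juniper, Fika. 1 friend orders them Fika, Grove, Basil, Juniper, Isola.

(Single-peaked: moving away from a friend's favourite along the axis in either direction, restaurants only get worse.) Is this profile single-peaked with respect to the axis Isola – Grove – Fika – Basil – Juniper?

Axis positions: Isola=1, Grove=2, Fika=3, Basil=4, Juniper=5.
Bloc 1: ranking walks positions 2-1-4-3-5; Basil is ranked above Fika even though Fika lies between Basil and the peak Grove on the axis — preferences dip and rise again. Not single-peaked.
Bloc 2 (peak Grove at position 2): ranking walks positions 2-1-3-4-5, expanding outward from the peak — single-peaked.
Bloc 3 (peak Isola at position 1): ranking walks positions 1-2-3-4-5, expanding outward from the peak — single-peaked.
Bloc 4: ranking walks positions 2-1-4-5-3; Basil is ranked above Fika even though Fika lies between Basil and the peak Grove on the axis — preferences dip and rise again. Not single-peaked.
Bloc 5 (peak Fika at position 3): ranking walks positions 3-2-4-5-1, expanding outward from the peak — single-peaked.
Bloc 1 violates single-peakedness, so the profile is not single-peaked on this axis.

no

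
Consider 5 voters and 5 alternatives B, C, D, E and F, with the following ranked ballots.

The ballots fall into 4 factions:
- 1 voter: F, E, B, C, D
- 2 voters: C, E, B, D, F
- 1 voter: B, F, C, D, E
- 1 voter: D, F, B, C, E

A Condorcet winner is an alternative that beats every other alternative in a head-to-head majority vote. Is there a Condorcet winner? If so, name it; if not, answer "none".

Pairwise majorities:
B vs C: B, 3–2.
B vs D: B, 4–1.
B vs E: E, 3–2.
B–F: B 3–2.
C–D: C 4–1.
C vs E: C wins 4–1.
C–F: F 3–2.
D vs E: E, 3–2.
D vs F: D wins 3–2.
E vs F: F, 3–2.
Every alternative loses at least once (B loses to E; C loses to B; D loses to B; E loses to C; F loses to B). The majority relation contains the cycle B > C > E > B, so there is no Condorcet winner.

none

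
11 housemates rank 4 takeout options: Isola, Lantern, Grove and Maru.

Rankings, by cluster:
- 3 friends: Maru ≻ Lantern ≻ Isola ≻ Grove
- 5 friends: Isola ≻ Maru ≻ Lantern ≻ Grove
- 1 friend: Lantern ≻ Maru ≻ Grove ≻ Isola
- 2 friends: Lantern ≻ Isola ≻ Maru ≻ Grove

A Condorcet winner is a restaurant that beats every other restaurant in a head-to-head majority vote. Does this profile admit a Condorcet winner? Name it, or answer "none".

none

Check each pair by majority over 11 ballots:
Isola vs Lantern: Lantern wins 6–5.
Isola vs Grove: Isola, 10–1.
Isola vs Maru: Isola wins 7–4.
Lantern vs Grove: Lantern wins 11–0.
Lantern–Maru: Maru 8–3.
Grove–Maru: Maru 11–0.
No restaurant is unbeaten: Isola loses to Lantern; Lantern loses to Maru; Grove loses to Isola; Maru loses to Isola. In particular Isola → Maru → Lantern → Isola is a majority cycle — no Condorcet winner exists.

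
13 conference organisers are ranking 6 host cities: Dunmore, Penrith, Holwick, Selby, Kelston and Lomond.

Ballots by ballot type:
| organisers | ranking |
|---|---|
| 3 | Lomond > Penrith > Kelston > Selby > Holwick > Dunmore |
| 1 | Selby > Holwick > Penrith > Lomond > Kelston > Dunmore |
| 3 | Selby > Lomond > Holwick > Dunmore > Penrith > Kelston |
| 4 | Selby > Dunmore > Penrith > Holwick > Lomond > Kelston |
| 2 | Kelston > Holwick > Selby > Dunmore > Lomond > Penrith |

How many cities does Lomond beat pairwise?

3

Lomond against each rival (13 organisers):
Lomond vs Dunmore: Lomond is ranked higher on 3+1+3 = 7 ballots, Dunmore on 6. Lomond wins 7–6.
Lomond–Penrith: Lomond 8–5.
Lomond vs Holwick: Lomond preferred on 3+3 = 6 ballots; Holwick wins 7–6.
Lomond vs Selby: Lomond is ranked higher on 3 ballots, Selby on 10. Selby wins 10–3.
Lomond vs Kelston: 3+1+3+4 = 11 for Lomond, 2 for Kelston — Lomond by 11–2.
Lomond beats Dunmore, Penrith, Kelston; loses to Holwick, Selby — 3 pairwise wins.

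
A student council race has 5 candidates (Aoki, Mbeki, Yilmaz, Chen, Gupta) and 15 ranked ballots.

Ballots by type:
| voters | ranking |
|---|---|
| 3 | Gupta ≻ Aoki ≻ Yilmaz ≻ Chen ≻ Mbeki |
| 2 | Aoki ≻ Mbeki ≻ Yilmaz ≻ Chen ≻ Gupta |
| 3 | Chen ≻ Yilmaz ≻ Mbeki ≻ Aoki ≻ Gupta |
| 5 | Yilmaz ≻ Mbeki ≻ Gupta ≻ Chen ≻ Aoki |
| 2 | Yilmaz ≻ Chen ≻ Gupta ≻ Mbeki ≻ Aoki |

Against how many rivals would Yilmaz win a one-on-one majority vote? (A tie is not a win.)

Yilmaz against each rival (15 voters):
Yilmaz vs Aoki: Yilmaz, 10–5.
Yilmaz vs Mbeki: Yilmaz wins 13–2.
Yilmaz vs Chen: Yilmaz wins 12–3.
Yilmaz–Gupta: Yilmaz 12–3.
Yilmaz beats Aoki, Mbeki, Chen, Gupta — 4 pairwise wins.

4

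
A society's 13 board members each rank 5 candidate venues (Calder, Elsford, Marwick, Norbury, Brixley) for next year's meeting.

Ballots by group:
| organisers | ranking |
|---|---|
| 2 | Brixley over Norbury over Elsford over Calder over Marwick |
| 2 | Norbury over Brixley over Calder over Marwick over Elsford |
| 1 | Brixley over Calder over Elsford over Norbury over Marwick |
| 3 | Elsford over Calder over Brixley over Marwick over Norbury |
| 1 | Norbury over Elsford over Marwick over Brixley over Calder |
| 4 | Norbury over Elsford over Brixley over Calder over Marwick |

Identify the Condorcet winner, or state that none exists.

Pairwise majorities:
Calder vs Elsford: 3 to 10, Elsford.
Calder vs Marwick: 2+2+1+3+4 = 12 for Calder, 1 for Marwick — Calder by 12–1.
Calder vs Norbury: 1+3 = 4 for Calder, 9 for Norbury — Norbury by 9–4.
Calder vs Brixley: Calder preferred on 3 ballots; Brixley wins 10–3.
Elsford vs Marwick: 11 to 2, Elsford.
Elsford vs Norbury: 4 to 9, Norbury.
Elsford vs Brixley: 8 to 5, Elsford.
Marwick vs Norbury: Marwick preferred on 3 ballots; Norbury wins 10–3.
Marwick vs Brixley: 1 to 12, Brixley.
Norbury vs Brixley: 7 to 6, Norbury.
Norbury defeats every rival head-to-head and is the Condorcet winner.

Norbury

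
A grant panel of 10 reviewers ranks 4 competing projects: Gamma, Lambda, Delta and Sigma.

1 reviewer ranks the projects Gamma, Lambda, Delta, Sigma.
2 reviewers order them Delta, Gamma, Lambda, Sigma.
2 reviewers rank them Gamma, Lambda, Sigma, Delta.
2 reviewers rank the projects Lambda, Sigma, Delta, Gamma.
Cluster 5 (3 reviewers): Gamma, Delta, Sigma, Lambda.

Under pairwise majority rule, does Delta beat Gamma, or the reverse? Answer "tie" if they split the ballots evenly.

Ballots ranking Delta above Gamma: 2 + 2 = 4.
Ballots ranking Gamma above Delta: 10 − 4 = 6.
Gamma wins the head-to-head 6–4.

Gamma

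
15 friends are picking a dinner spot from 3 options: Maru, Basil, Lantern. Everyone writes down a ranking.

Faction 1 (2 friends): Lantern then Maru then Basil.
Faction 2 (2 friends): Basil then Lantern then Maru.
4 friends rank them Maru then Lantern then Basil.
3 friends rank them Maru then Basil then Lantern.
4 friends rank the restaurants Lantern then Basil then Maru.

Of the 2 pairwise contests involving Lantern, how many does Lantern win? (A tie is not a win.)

Lantern against each rival (15 friends):
Lantern–Maru: Lantern 8–7.
Lantern vs Basil: Lantern, 10–5.
Lantern beats Maru, Basil — 2 pairwise wins.

2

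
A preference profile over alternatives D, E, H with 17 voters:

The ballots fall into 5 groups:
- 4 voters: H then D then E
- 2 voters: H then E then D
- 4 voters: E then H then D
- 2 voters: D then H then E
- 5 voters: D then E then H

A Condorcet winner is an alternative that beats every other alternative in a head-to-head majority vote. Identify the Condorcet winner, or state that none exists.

none

Head-to-head results (17 voters):
D vs E: 11 to 6, D.
D vs H: 2+5 = 7 for D, 10 for H — H by 10–7.
E vs H: E is ranked higher on 4+5 = 9 ballots, H on 8. E wins 9–8.
Each alternative drops at least one matchup (D loses to H; E loses to D; H loses to E); the cycle D beats E beats H beats D rules out a Condorcet winner.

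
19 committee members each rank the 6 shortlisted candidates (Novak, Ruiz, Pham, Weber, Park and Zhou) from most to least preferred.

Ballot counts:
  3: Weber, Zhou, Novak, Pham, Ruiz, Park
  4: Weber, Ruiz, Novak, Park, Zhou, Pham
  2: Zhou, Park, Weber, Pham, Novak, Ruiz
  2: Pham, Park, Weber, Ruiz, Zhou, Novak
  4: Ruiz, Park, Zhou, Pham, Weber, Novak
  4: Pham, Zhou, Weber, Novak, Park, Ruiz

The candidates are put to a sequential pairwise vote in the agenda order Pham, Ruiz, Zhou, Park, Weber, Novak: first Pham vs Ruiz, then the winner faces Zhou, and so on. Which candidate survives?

Round 1: Pham vs Ruiz — 11–8, Pham advances.
Round 2: Pham vs Zhou — 6–13, Zhou advances.
Round 3: Zhou vs Park — 9–10, Park advances.
Round 4: Park vs Weber — 8–11, Weber advances.
Round 5: Weber vs Novak — 19–0, Weber advances.
The agenda winner is Weber.

Weber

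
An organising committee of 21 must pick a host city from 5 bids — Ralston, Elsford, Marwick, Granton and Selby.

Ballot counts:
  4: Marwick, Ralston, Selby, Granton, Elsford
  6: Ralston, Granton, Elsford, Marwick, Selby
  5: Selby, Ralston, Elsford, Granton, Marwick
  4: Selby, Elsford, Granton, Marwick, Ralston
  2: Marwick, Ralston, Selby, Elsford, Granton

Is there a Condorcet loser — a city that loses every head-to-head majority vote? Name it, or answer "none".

none

Head-to-head results (21 organisers):
Ralston vs Elsford: 4+6+5+2 = 17 for Ralston, 4 for Elsford — Ralston by 17–4.
Ralston vs Marwick: Ralston wins 11–10.
Ralston vs Granton: Ralston is ranked higher on 4+6+5+2 = 17 ballots, Granton on 4. Ralston wins 17–4.
Ralston–Selby: Ralston 12–9.
Elsford vs Marwick: Elsford, 15–6.
Elsford–Granton: Elsford 11–10.
Elsford vs Selby: Elsford preferred on 6 ballots; Selby wins 15–6.
Marwick vs Granton: 4+2 = 6 for Marwick, 15 for Granton — Granton by 15–6.
Marwick vs Selby: 12 to 9, Marwick.
Granton vs Selby: 6 to 15, Selby.
Every city wins at least one matchup (Ralston beats Elsford; Elsford beats Marwick; Marwick beats Selby; Granton beats Marwick; Selby beats Elsford), so there is no Condorcet loser.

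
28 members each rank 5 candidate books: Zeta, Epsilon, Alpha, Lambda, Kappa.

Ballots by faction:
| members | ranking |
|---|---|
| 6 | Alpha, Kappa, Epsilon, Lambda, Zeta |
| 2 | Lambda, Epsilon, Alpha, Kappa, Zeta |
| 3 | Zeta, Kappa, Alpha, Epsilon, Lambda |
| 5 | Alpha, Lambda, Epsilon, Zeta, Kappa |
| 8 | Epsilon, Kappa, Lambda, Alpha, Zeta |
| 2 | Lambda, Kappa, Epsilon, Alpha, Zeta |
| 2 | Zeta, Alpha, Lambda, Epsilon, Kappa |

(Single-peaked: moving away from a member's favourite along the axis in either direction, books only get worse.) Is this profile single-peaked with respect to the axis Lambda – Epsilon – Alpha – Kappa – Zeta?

no

Axis positions: Lambda=1, Epsilon=2, Alpha=3, Kappa=4, Zeta=5.
Faction 1 (peak Alpha at position 3): ranking walks positions 3-4-2-1-5, expanding outward from the peak — single-peaked.
Faction 2 (peak Lambda at position 1): ranking walks positions 1-2-3-4-5, expanding outward from the peak — single-peaked.
Faction 3 (peak Zeta at position 5): ranking walks positions 5-4-3-2-1, expanding outward from the peak — single-peaked.
Faction 4: ranking walks positions 3-1-2-5-4; Lambda is ranked above Epsilon even though Epsilon lies between Lambda and the peak Alpha on the axis — preferences dip and rise again. Not single-peaked.
Faction 5: ranking walks positions 2-4-1-3-5; Kappa is ranked above Alpha even though Alpha lies between Kappa and the peak Epsilon on the axis — preferences dip and rise again. Not single-peaked.
Faction 6: ranking walks positions 1-4-2-3-5; Kappa is ranked above Epsilon even though Epsilon lies between Kappa and the peak Lambda on the axis — preferences dip and rise again. Not single-peaked.
Faction 7: ranking walks positions 5-3-1-2-4; Alpha is ranked above Kappa even though Kappa lies between Alpha and the peak Zeta on the axis — preferences dip and rise again. Not single-peaked.
Faction 4 violates single-peakedness, so the profile is not single-peaked on this axis.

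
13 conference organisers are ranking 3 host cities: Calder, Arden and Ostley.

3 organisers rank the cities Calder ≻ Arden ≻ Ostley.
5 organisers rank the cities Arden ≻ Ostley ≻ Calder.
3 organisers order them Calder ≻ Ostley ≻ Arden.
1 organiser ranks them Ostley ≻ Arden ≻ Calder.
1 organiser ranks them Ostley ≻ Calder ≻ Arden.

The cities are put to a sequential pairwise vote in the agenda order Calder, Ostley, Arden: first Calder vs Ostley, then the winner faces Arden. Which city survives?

Round 1: Calder vs Ostley — 6–7, Ostley advances.
Round 2: Ostley vs Arden — 5–8, Arden advances.
Arden survives the agenda.

Arden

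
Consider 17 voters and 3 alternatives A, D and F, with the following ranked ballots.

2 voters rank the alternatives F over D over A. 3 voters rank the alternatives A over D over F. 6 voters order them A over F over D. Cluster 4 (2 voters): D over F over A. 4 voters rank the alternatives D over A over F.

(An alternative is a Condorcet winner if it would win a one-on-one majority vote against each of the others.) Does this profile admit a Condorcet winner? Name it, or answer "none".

Head-to-head results (17 voters):
A–D: A 9–8.
A vs F: A wins 13–4.
D vs F: D wins 9–8.
A beats each of D, F — A is the Condorcet winner.

A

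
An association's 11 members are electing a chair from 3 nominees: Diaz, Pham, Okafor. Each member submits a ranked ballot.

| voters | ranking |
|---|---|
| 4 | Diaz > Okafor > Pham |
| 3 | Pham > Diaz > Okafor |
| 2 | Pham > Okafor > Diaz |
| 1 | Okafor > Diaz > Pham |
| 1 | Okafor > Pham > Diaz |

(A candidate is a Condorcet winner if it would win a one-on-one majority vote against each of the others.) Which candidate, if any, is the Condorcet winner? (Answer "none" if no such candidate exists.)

Head-to-head results (11 voters):
Diaz vs Pham: Pham, 6–5.
Diaz vs Okafor: Diaz wins 7–4.
Pham vs Okafor: Okafor wins 6–5.
Each candidate drops at least one matchup (Diaz loses to Pham; Pham loses to Okafor; Okafor loses to Diaz); the cycle Diaz beats Okafor beats Pham beats Diaz rules out a Condorcet winner.

none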